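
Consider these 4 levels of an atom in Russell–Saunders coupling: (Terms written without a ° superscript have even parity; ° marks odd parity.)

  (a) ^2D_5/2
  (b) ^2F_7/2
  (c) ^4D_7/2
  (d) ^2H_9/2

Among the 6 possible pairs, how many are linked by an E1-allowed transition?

0

(a)–(b): forbidden (parity).
(a)–(c): forbidden (parity, ΔS).
(a)–(d): forbidden (parity, ΔL, ΔJ).
(b)–(c): forbidden (parity, ΔS).
(b)–(d): forbidden (parity, ΔL).
(c)–(d): forbidden (parity, ΔS, ΔL).
Allowed pairs: 0 of 6.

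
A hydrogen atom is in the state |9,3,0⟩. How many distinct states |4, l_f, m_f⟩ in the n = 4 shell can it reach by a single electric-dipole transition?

3

E1 requires Δl = ±1, so l_f ∈ {2, 4}; with 0 ≤ l_f ≤ n_f−1 = 3, the allowed l_f values are {2}.
For l_f = 2: m_f ∈ {m_i−1, m_i, m_i+1} ∩ [−2, 2] = {-1, 0, 1} → 3 states.
Total: 3.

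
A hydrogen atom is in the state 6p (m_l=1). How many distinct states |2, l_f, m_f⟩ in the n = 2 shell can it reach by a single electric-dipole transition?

E1 requires Δl = ±1, so l_f ∈ {0, 2}; with 0 ≤ l_f ≤ n_f−1 = 1, the allowed l_f values are {0}.
For l_f = 0: m_f ∈ {m_i−1, m_i, m_i+1} ∩ [−0, 0] = {0} → 1 state.
Total: 1.

1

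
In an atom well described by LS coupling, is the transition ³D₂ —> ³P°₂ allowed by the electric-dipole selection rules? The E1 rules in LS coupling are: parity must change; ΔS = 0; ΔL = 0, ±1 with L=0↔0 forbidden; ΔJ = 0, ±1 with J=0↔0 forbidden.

Initial level: S=1, L=2, J=2, parity even. Final level: S=1, L=1, J=2, parity odd.
Parity must change: even → odd — passes.
ΔS = 0: S: 1 → 1 — passes.
ΔL = 0, ±1 (not L=0↔0): L: 2 → 1, ΔL = -1 — passes.
ΔJ = 0, ±1 (not J=0↔0): J: 2 → 2, ΔJ = +0 — passes.
All four E1 rules are satisfied.

allowed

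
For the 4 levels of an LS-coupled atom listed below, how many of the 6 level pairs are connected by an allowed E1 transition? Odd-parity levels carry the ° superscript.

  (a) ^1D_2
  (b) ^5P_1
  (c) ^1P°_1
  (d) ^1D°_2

(a)–(b): forbidden (parity, ΔS).
(a)–(c): allowed.
(a)–(d): allowed.
(b)–(c): forbidden (ΔS).
(b)–(d): forbidden (ΔS).
(c)–(d): forbidden (parity).
Allowed pairs: 2 of 6.

2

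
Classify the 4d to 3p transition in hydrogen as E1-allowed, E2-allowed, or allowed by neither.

Δl = 1 − 2 = -1; l_i + l_f = 3.
E1 (Δl = ±1): satisfied.
E2 (Δl = 0,±2, l_i+l_f ≥ 2): not satisfied.

E1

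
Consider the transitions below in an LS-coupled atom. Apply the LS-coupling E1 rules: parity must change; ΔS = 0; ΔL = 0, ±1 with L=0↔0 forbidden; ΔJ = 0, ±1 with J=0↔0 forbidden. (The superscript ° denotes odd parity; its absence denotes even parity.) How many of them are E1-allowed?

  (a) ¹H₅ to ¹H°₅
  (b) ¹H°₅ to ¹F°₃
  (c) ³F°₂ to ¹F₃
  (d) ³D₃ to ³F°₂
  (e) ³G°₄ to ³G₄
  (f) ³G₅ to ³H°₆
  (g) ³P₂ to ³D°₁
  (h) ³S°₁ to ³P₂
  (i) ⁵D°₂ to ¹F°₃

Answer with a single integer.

(a) allowed
(b) forbidden (parity, ΔL, ΔJ fail)
(c) forbidden (ΔS fails)
(d) allowed
(e) allowed
(f) allowed
(g) allowed
(h) allowed
(i) forbidden (parity, ΔS fail)
Total allowed: 6 of 9.

6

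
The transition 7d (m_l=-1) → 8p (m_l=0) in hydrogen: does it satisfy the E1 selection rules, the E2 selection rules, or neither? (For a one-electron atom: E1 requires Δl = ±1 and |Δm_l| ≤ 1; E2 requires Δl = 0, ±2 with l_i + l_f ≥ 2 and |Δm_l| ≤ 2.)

E1

Δl = 1 − 2 = -1; l_i + l_f = 3.
Δm_l = +1.
E1 (Δl = ±1, |Δm_l| ≤ 1): satisfied.
E2 (Δl = 0,±2, l_i+l_f ≥ 2, |Δm_l| ≤ 2): not satisfied.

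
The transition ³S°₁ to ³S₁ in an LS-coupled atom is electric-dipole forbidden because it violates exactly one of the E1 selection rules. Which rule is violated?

Parity must change: odd → even — passes.
ΔS = 0: S: 1 → 1 — passes.
ΔJ = 0, ±1 (not J=0↔0): J: 1 → 1, ΔJ = +0 — passes.
ΔL = 0, ±1 (not L=0↔0): L: 0 → 0, ΔL = +0 — fails.

the L=0 ↔ L=0 exclusion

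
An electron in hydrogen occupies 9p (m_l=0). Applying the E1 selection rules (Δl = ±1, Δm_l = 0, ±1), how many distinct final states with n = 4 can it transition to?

E1 requires Δl = ±1, so l_f ∈ {0, 2}; with 0 ≤ l_f ≤ n_f−1 = 3, the allowed l_f values are {0, 2}.
For l_f = 0: m_f ∈ {m_i−1, m_i, m_i+1} ∩ [−0, 0] = {0} → 1 state.
For l_f = 2: m_f ∈ {m_i−1, m_i, m_i+1} ∩ [−2, 2] = {-1, 0, 1} → 3 states.
Total: 4.

4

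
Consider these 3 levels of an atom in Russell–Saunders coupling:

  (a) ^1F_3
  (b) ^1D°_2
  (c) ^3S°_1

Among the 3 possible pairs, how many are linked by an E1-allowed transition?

(a)–(b): allowed.
(a)–(c): forbidden (ΔS, ΔL, ΔJ).
(b)–(c): forbidden (parity, ΔS, ΔL).
Allowed pairs: 1 of 3.

1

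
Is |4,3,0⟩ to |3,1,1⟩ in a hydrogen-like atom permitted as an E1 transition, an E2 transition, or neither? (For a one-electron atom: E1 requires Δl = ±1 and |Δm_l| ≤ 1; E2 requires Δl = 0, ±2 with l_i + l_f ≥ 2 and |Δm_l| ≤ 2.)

E2

Δl = 1 − 3 = -2; l_i + l_f = 4.
Δm_l = +1.
E1 (Δl = ±1, |Δm_l| ≤ 1): not satisfied.
E2 (Δl = 0,±2, l_i+l_f ≥ 2, |Δm_l| ≤ 2): satisfied.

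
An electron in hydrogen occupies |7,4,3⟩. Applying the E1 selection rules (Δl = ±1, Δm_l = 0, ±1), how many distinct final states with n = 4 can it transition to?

2

E1 requires Δl = ±1, so l_f ∈ {3, 5}; with 0 ≤ l_f ≤ n_f−1 = 3, the allowed l_f values are {3}.
For l_f = 3: m_f ∈ {m_i−1, m_i, m_i+1} ∩ [−3, 3] = {2, 3} → 2 states.
Total: 2.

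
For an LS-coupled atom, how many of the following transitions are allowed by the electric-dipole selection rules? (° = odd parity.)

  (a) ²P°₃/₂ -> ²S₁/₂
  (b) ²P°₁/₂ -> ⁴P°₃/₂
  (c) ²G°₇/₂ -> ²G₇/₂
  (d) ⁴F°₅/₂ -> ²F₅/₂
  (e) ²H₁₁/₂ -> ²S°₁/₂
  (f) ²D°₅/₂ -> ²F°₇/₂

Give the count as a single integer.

(a) allowed
(b) forbidden (parity, ΔS fail)
(c) allowed
(d) forbidden (ΔS fails)
(e) forbidden (ΔL, ΔJ fail)
(f) forbidden (parity fails)
Total allowed: 2 of 6.

2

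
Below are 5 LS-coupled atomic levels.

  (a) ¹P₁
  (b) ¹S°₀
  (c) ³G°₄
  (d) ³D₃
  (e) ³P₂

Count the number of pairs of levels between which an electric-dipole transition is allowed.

1

(a)–(b): allowed.
(a)–(c): forbidden (ΔS, ΔL, ΔJ).
(a)–(d): forbidden (parity, ΔS, ΔJ).
(a)–(e): forbidden (parity, ΔS).
(b)–(c): forbidden (parity, ΔS, ΔL, ΔJ).
(b)–(d): forbidden (ΔS, ΔL, ΔJ).
(b)–(e): forbidden (ΔS, ΔJ).
(c)–(d): forbidden (ΔL).
(c)–(e): forbidden (ΔL, ΔJ).
(d)–(e): forbidden (parity).
Allowed pairs: 1 of 10.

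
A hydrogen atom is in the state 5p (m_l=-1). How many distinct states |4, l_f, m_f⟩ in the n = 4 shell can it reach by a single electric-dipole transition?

4

E1 requires Δl = ±1, so l_f ∈ {0, 2}; with 0 ≤ l_f ≤ n_f−1 = 3, the allowed l_f values are {0, 2}.
For l_f = 0: m_f ∈ {m_i−1, m_i, m_i+1} ∩ [−0, 0] = {0} → 1 state.
For l_f = 2: m_f ∈ {m_i−1, m_i, m_i+1} ∩ [−2, 2] = {-2, -1, 0} → 3 states.
Total: 4.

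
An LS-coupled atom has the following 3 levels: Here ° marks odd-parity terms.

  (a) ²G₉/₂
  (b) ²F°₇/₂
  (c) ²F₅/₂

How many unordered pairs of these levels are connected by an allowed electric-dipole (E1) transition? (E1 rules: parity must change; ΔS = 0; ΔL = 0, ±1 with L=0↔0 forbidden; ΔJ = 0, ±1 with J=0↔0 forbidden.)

2

(a)–(b): allowed.
(a)–(c): forbidden (parity, ΔJ).
(b)–(c): allowed.
Allowed pairs: 2 of 3.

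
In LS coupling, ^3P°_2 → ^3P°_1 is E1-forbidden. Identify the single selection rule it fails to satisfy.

Parity must change: odd → odd — ✗.
ΔS = 0: S: 1 → 1 — ✓.
ΔL = 0, ±1 (not L=0↔0): L: 1 → 1, ΔL = +0 — ✓.
ΔJ = 0, ±1 (not J=0↔0): J: 2 → 1, ΔJ = -1 — ✓.

parity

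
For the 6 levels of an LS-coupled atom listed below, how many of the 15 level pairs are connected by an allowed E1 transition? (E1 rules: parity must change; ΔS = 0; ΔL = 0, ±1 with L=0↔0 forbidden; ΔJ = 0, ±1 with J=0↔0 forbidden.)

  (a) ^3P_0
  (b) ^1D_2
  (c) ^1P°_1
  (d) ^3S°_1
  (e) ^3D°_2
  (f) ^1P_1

(a)–(b): forbidden (parity, ΔS, ΔJ).
(a)–(c): forbidden (ΔS).
(a)–(d): allowed.
(a)–(e): forbidden (ΔJ).
(a)–(f): forbidden (parity, ΔS).
(b)–(c): allowed.
(b)–(d): forbidden (ΔS, ΔL).
(b)–(e): forbidden (ΔS).
(b)–(f): forbidden (parity).
(c)–(d): forbidden (parity, ΔS).
(c)–(e): forbidden (parity, ΔS).
(c)–(f): allowed.
(d)–(e): forbidden (parity, ΔL).
(d)–(f): forbidden (ΔS).
(e)–(f): forbidden (ΔS).
Allowed pairs: 3 of 15.

3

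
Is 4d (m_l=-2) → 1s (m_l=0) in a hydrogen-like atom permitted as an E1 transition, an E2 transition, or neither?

Δl = 0 − 2 = -2; l_i + l_f = 2.
Δm_l = +2.
E1 (Δl = ±1, |Δm_l| ≤ 1): not satisfied.
E2 (Δl = 0,±2, l_i+l_f ≥ 2, |Δm_l| ≤ 2): satisfied.

E2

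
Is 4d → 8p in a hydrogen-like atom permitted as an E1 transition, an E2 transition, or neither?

Δl = 1 − 2 = -1; l_i + l_f = 3.
E1 (Δl = ±1): satisfied.
E2 (Δl = 0,±2, l_i+l_f ≥ 2): not satisfied.

E1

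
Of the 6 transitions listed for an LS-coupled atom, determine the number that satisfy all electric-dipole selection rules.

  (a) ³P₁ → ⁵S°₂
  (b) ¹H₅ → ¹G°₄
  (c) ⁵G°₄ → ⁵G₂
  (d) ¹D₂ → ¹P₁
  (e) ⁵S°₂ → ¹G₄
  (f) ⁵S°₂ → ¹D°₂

1

(a) forbidden (ΔS fails)
(b) allowed
(c) forbidden (ΔJ fails)
(d) forbidden (parity fails)
(e) forbidden (ΔS, ΔL, ΔJ fail)
(f) forbidden (parity, ΔS, ΔL fail)
Total allowed: 1 of 6.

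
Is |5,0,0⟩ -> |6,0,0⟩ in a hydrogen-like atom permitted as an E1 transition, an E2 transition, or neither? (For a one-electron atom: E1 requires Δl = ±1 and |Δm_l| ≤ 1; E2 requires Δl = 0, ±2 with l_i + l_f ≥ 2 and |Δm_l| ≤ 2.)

neither

Δl = 0 − 0 = +0; l_i + l_f = 0.
Δm_l = +0.
E1 (Δl = ±1, |Δm_l| ≤ 1): not satisfied.
E2 (Δl = 0,±2, l_i+l_f ≥ 2, |Δm_l| ≤ 2): not satisfied.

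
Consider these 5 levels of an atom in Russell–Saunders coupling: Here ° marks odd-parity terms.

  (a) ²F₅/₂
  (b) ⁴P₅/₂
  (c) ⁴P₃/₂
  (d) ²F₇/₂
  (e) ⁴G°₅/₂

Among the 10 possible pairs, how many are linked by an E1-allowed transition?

(a)–(b): forbidden (parity, ΔS, ΔL).
(a)–(c): forbidden (parity, ΔS, ΔL).
(a)–(d): forbidden (parity).
(a)–(e): forbidden (ΔS).
(b)–(c): forbidden (parity).
(b)–(d): forbidden (parity, ΔS, ΔL).
(b)–(e): forbidden (ΔL).
(c)–(d): forbidden (parity, ΔS, ΔL, ΔJ).
(c)–(e): forbidden (ΔL).
(d)–(e): forbidden (ΔS).
Allowed pairs: 0 of 10.

0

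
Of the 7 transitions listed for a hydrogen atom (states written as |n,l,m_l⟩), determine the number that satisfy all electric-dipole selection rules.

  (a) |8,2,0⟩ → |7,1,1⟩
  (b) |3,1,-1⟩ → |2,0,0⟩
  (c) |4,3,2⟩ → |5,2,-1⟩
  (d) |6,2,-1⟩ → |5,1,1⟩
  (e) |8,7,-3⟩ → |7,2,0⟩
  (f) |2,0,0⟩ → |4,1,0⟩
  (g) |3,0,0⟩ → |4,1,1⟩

4

(a) allowed
(b) allowed
(c) forbidden — Δm_l = -3 (E1 requires Δm_l = 0, ±1)
(d) forbidden — Δm_l = +2 (E1 requires Δm_l = 0, ±1)
(e) forbidden — Δl = -5 (E1 requires Δl = ±1); Δm_l = +3 (E1 requires Δm_l = 0, ±1)
(f) allowed
(g) allowed
Total allowed: 4 of 7.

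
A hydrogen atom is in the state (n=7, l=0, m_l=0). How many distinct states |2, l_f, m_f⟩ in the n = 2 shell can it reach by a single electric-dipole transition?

3

E1 requires Δl = ±1, so l_f ∈ {-1, 1}; with 0 ≤ l_f ≤ n_f−1 = 1, the allowed l_f values are {1}.
For l_f = 1: m_f ∈ {m_i−1, m_i, m_i+1} ∩ [−1, 1] = {-1, 0, 1} → 3 states.
Total: 3.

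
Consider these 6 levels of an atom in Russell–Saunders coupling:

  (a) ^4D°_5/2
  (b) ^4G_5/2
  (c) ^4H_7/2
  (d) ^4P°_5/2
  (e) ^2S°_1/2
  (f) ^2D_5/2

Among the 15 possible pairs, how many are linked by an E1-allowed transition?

0

(a)–(b): forbidden (ΔL).
(a)–(c): forbidden (ΔL).
(a)–(d): forbidden (parity).
(a)–(e): forbidden (parity, ΔS, ΔL, ΔJ).
(a)–(f): forbidden (ΔS).
(b)–(c): forbidden (parity).
(b)–(d): forbidden (ΔL).
(b)–(e): forbidden (ΔS, ΔL, ΔJ).
(b)–(f): forbidden (parity, ΔS, ΔL).
(c)–(d): forbidden (ΔL).
(c)–(e): forbidden (ΔS, ΔL, ΔJ).
(c)–(f): forbidden (parity, ΔS, ΔL).
(d)–(e): forbidden (parity, ΔS, ΔJ).
(d)–(f): forbidden (ΔS).
(e)–(f): forbidden (ΔL, ΔJ).
Allowed pairs: 0 of 15.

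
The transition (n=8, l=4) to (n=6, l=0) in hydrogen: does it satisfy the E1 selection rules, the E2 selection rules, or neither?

neither

Δl = 0 − 4 = -4; l_i + l_f = 4.
E1 (Δl = ±1): not satisfied.
E2 (Δl = 0,±2, l_i+l_f ≥ 2): not satisfied.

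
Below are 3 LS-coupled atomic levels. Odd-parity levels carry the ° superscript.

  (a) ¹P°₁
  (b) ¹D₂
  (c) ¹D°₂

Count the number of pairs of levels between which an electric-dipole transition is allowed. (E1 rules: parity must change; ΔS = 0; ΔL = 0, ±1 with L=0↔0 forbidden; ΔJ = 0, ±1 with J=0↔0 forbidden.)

2

(a)–(b): allowed.
(a)–(c): forbidden (parity).
(b)–(c): allowed.
Allowed pairs: 2 of 3.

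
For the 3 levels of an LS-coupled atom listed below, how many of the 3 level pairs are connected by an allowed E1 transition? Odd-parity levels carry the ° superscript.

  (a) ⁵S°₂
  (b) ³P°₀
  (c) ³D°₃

(a)–(b): forbidden (parity, ΔS, ΔJ).
(a)–(c): forbidden (parity, ΔS, ΔL).
(b)–(c): forbidden (parity, ΔJ).
Allowed pairs: 0 of 3.

0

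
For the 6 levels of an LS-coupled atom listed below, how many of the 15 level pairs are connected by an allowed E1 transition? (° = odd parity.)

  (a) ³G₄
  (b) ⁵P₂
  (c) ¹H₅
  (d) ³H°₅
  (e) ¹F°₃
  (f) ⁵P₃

(a)–(b): forbidden (parity, ΔS, ΔL, ΔJ).
(a)–(c): forbidden (parity, ΔS).
(a)–(d): allowed.
(a)–(e): forbidden (ΔS).
(a)–(f): forbidden (parity, ΔS, ΔL).
(b)–(c): forbidden (parity, ΔS, ΔL, ΔJ).
(b)–(d): forbidden (ΔS, ΔL, ΔJ).
(b)–(e): forbidden (ΔS, ΔL).
(b)–(f): forbidden (parity).
(c)–(d): forbidden (ΔS).
(c)–(e): forbidden (ΔL, ΔJ).
(c)–(f): forbidden (parity, ΔS, ΔL, ΔJ).
(d)–(e): forbidden (parity, ΔS, ΔL, ΔJ).
(d)–(f): forbidden (ΔS, ΔL, ΔJ).
(e)–(f): forbidden (ΔS, ΔL).
Allowed pairs: 1 of 15.

1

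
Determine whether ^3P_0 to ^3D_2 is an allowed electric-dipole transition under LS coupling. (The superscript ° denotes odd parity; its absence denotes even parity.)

forbidden

Reading off the term symbols: S 1→1, L 1→2, J 0→2, parity even→even.
Parity must change: even → even — violated.
ΔJ = 0, ±1 (not J=0↔0): J: 0 → 2, ΔJ = +2 — violated.
ΔS = 0: S: 1 → 1 — satisfied.
ΔL = 0, ±1 (not L=0↔0): L: 1 → 2, ΔL = +1 — satisfied.
Rule(s) violated: parity, ΔJ.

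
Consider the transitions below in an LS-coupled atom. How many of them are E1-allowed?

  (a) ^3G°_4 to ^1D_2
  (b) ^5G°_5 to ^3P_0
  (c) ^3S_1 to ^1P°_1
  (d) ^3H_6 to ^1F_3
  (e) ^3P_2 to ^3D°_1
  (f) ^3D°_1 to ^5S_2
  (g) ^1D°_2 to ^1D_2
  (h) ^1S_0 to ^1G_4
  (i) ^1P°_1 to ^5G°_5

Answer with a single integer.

(a) forbidden (ΔS, ΔL, ΔJ fail)
(b) forbidden (ΔS, ΔL, ΔJ fail)
(c) forbidden (ΔS fails)
(d) forbidden (parity, ΔS, ΔL, ΔJ fail)
(e) allowed
(f) forbidden (ΔS, ΔL fail)
(g) allowed
(h) forbidden (parity, ΔL, ΔJ fail)
(i) forbidden (parity, ΔS, ΔL, ΔJ fail)
Total allowed: 2 of 9.

2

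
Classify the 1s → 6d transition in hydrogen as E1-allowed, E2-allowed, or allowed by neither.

Δl = 2 − 0 = +2; l_i + l_f = 2.
E1 (Δl = ±1): not satisfied.
E2 (Δl = 0,±2, l_i+l_f ≥ 2): satisfied.

E2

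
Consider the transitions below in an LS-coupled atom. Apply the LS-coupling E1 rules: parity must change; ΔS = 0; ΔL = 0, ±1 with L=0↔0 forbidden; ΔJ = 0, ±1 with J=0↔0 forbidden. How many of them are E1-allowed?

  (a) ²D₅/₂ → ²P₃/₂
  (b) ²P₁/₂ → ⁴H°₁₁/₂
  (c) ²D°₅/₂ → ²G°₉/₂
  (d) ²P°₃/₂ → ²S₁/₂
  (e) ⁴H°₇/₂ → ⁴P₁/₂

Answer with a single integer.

1

(a) forbidden (parity fails)
(b) forbidden (ΔS, ΔL, ΔJ fail)
(c) forbidden (parity, ΔL, ΔJ fail)
(d) allowed
(e) forbidden (ΔL, ΔJ fail)
Total allowed: 1 of 5.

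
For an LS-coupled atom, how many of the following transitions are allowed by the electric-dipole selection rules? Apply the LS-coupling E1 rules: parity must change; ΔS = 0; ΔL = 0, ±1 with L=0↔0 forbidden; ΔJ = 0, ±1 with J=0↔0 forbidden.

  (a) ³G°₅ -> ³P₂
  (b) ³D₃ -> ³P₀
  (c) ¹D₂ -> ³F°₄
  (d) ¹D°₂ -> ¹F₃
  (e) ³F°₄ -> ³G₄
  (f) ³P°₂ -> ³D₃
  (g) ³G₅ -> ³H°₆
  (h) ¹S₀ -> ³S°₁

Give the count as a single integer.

4

(a) forbidden (ΔL, ΔJ fail)
(b) forbidden (parity, ΔJ fail)
(c) forbidden (ΔS, ΔJ fail)
(d) allowed
(e) allowed
(f) allowed
(g) allowed
(h) forbidden (ΔS, ΔL fail)
Total allowed: 4 of 8.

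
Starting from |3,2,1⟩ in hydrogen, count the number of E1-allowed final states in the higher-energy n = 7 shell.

5

E1 requires Δl = ±1, so l_f ∈ {1, 3}; with 0 ≤ l_f ≤ n_f−1 = 6, the allowed l_f values are {1, 3}.
For l_f = 1: m_f ∈ {m_i−1, m_i, m_i+1} ∩ [−1, 1] = {0, 1} → 2 states.
For l_f = 3: m_f ∈ {m_i−1, m_i, m_i+1} ∩ [−3, 3] = {0, 1, 2} → 3 states.
Total: 5.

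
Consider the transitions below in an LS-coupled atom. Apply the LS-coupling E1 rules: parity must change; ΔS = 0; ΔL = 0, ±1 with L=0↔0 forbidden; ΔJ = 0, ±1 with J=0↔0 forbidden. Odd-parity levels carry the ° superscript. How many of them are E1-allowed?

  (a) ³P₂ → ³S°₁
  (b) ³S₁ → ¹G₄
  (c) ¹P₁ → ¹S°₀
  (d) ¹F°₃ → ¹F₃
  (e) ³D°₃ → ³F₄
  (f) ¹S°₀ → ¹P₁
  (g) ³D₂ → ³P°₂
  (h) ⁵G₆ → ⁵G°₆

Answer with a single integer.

(a) allowed
(b) forbidden (parity, ΔS, ΔL, ΔJ fail)
(c) allowed
(d) allowed
(e) allowed
(f) allowed
(g) allowed
(h) allowed
Total allowed: 7 of 8.

7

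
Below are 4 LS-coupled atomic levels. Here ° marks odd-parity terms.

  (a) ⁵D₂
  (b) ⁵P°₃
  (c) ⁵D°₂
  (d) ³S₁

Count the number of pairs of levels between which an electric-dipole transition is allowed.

(a)–(b): allowed.
(a)–(c): allowed.
(a)–(d): forbidden (parity, ΔS, ΔL).
(b)–(c): forbidden (parity).
(b)–(d): forbidden (ΔS, ΔJ).
(c)–(d): forbidden (ΔS, ΔL).
Allowed pairs: 2 of 6.

2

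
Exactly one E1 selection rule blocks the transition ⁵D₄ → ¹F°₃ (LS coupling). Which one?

the ΔS = 0 rule

Parity must change: even → odd — ok.
ΔS = 0: S: 2 → 0 — fails.
ΔL = 0, ±1 (not L=0↔0): L: 2 → 3, ΔL = +1 — ok.
ΔJ = 0, ±1 (not J=0↔0): J: 4 → 3, ΔJ = -1 — ok.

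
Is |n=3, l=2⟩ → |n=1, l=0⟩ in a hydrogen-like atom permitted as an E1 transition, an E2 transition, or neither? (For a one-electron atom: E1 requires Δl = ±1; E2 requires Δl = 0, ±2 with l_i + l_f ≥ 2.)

E2

Δl = 0 − 2 = -2; l_i + l_f = 2.
E1 (Δl = ±1): not satisfied.
E2 (Δl = 0,±2, l_i+l_f ≥ 2): satisfied.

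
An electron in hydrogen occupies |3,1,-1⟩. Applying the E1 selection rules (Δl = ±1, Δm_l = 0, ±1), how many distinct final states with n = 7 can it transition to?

4

E1 requires Δl = ±1, so l_f ∈ {0, 2}; with 0 ≤ l_f ≤ n_f−1 = 6, the allowed l_f values are {0, 2}.
For l_f = 0: m_f ∈ {m_i−1, m_i, m_i+1} ∩ [−0, 0] = {0} → 1 state.
For l_f = 2: m_f ∈ {m_i−1, m_i, m_i+1} ∩ [−2, 2] = {-2, -1, 0} → 3 states.
Total: 4.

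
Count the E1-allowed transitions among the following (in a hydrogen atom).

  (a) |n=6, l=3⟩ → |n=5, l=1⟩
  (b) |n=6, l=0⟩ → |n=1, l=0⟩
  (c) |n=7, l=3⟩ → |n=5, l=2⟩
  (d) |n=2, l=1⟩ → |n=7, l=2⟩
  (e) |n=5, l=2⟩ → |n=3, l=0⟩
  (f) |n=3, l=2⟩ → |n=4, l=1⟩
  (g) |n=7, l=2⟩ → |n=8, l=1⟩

4

(a) forbidden — Δl = -2 (E1 requires Δl = ±1)
(b) forbidden — Δl = +0 (E1 requires Δl = ±1)
(c) allowed
(d) allowed
(e) forbidden — Δl = -2 (E1 requires Δl = ±1)
(f) allowed
(g) allowed
Total allowed: 4 of 7.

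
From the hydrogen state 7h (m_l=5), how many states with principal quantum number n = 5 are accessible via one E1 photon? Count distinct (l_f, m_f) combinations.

E1 requires Δl = ±1, so l_f ∈ {4, 6}; with 0 ≤ l_f ≤ n_f−1 = 4, the allowed l_f values are {4}.
For l_f = 4: m_f ∈ {m_i−1, m_i, m_i+1} ∩ [−4, 4] = {4} → 1 state.
Total: 1.

1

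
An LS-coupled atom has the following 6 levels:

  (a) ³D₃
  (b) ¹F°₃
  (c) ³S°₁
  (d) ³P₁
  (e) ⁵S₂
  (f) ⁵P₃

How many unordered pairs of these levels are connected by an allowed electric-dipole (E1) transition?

1

(a)–(b): forbidden (ΔS).
(a)–(c): forbidden (ΔL, ΔJ).
(a)–(d): forbidden (parity, ΔJ).
(a)–(e): forbidden (parity, ΔS, ΔL).
(a)–(f): forbidden (parity, ΔS).
(b)–(c): forbidden (parity, ΔS, ΔL, ΔJ).
(b)–(d): forbidden (ΔS, ΔL, ΔJ).
(b)–(e): forbidden (ΔS, ΔL).
(b)–(f): forbidden (ΔS, ΔL).
(c)–(d): allowed.
(c)–(e): forbidden (ΔS, ΔL).
(c)–(f): forbidden (ΔS, ΔJ).
(d)–(e): forbidden (parity, ΔS).
(d)–(f): forbidden (parity, ΔS, ΔJ).
(e)–(f): forbidden (parity).
Allowed pairs: 1 of 15.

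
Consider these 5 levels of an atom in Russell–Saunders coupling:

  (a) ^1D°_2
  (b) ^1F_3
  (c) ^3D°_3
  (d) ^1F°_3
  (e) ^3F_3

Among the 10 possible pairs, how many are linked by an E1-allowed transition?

(a)–(b): allowed.
(a)–(c): forbidden (parity, ΔS).
(a)–(d): forbidden (parity).
(a)–(e): forbidden (ΔS).
(b)–(c): forbidden (ΔS).
(b)–(d): allowed.
(b)–(e): forbidden (parity, ΔS).
(c)–(d): forbidden (parity, ΔS).
(c)–(e): allowed.
(d)–(e): forbidden (ΔS).
Allowed pairs: 3 of 10.

3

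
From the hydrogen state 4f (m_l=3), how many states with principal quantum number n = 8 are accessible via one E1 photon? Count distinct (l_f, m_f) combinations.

4

E1 requires Δl = ±1, so l_f ∈ {2, 4}; with 0 ≤ l_f ≤ n_f−1 = 7, the allowed l_f values are {2, 4}.
For l_f = 2: m_f ∈ {m_i−1, m_i, m_i+1} ∩ [−2, 2] = {2} → 1 state.
For l_f = 4: m_f ∈ {m_i−1, m_i, m_i+1} ∩ [−4, 4] = {2, 3, 4} → 3 states.
Total: 4.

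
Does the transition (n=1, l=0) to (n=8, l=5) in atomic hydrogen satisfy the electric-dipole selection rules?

forbidden

l: 0 → 5 (Δl = +5). Δl = ±1 violated.
The transition is electric-dipole forbidden.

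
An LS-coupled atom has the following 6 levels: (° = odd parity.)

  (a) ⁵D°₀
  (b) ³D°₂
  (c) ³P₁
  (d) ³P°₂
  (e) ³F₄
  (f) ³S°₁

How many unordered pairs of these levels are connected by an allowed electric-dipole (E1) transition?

3

(a)–(b): forbidden (parity, ΔS, ΔJ).
(a)–(c): forbidden (ΔS).
(a)–(d): forbidden (parity, ΔS, ΔJ).
(a)–(e): forbidden (ΔS, ΔJ).
(a)–(f): forbidden (parity, ΔS, ΔL).
(b)–(c): allowed.
(b)–(d): forbidden (parity).
(b)–(e): forbidden (ΔJ).
(b)–(f): forbidden (parity, ΔL).
(c)–(d): allowed.
(c)–(e): forbidden (parity, ΔL, ΔJ).
(c)–(f): allowed.
(d)–(e): forbidden (ΔL, ΔJ).
(d)–(f): forbidden (parity).
(e)–(f): forbidden (ΔL, ΔJ).
Allowed pairs: 3 of 15.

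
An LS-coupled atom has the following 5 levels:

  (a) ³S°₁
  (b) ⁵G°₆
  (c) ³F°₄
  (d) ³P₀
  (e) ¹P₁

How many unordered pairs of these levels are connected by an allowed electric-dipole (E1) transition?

1

(a)–(b): forbidden (parity, ΔS, ΔL, ΔJ).
(a)–(c): forbidden (parity, ΔL, ΔJ).
(a)–(d): allowed.
(a)–(e): forbidden (ΔS).
(b)–(c): forbidden (parity, ΔS, ΔJ).
(b)–(d): forbidden (ΔS, ΔL, ΔJ).
(b)–(e): forbidden (ΔS, ΔL, ΔJ).
(c)–(d): forbidden (ΔL, ΔJ).
(c)–(e): forbidden (ΔS, ΔL, ΔJ).
(d)–(e): forbidden (parity, ΔS).
Allowed pairs: 1 of 10.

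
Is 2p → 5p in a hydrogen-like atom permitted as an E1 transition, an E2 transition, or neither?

E2

Δl = 1 − 1 = +0; l_i + l_f = 2.
E1 (Δl = ±1): not satisfied.
E2 (Δl = 0,±2, l_i+l_f ≥ 2): satisfied.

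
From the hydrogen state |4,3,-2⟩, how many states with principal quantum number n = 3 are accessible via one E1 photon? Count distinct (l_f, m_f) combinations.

2

E1 requires Δl = ±1, so l_f ∈ {2, 4}; with 0 ≤ l_f ≤ n_f−1 = 2, the allowed l_f values are {2}.
For l_f = 2: m_f ∈ {m_i−1, m_i, m_i+1} ∩ [−2, 2] = {-2, -1} → 2 states.
Total: 2.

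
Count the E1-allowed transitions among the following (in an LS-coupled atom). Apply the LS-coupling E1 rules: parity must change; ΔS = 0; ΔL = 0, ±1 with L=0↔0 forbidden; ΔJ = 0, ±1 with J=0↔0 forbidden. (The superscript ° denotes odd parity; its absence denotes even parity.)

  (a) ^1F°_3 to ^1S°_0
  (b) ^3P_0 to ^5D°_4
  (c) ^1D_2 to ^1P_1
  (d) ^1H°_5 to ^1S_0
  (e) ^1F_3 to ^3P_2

(a) forbidden (parity, ΔL, ΔJ fail)
(b) forbidden (ΔS, ΔJ fail)
(c) forbidden (parity fails)
(d) forbidden (ΔL, ΔJ fail)
(e) forbidden (parity, ΔS, ΔL fail)
Total allowed: 0 of 5.

0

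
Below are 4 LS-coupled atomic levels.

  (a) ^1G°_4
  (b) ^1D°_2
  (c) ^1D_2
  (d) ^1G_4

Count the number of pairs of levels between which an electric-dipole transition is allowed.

(a)–(b): forbidden (parity, ΔL, ΔJ).
(a)–(c): forbidden (ΔL, ΔJ).
(a)–(d): allowed.
(b)–(c): allowed.
(b)–(d): forbidden (ΔL, ΔJ).
(c)–(d): forbidden (parity, ΔL, ΔJ).
Allowed pairs: 2 of 6.

2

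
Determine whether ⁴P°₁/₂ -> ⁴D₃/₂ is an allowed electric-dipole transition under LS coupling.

Parity must change: odd → even — passes.
ΔS = 0: S: 3/2 → 3/2 — passes.
ΔL = 0, ±1 (not L=0↔0): L: 1 → 2, ΔL = +1 — passes.
ΔJ = 0, ±1 (not J=0↔0): J: 1/2 → 3/2, ΔJ = +1 — passes.
All four E1 rules are satisfied.

allowed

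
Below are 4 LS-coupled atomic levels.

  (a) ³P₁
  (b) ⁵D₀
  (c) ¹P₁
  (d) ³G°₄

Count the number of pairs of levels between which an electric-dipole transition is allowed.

(a)–(b): forbidden (parity, ΔS).
(a)–(c): forbidden (parity, ΔS).
(a)–(d): forbidden (ΔL, ΔJ).
(b)–(c): forbidden (parity, ΔS).
(b)–(d): forbidden (ΔS, ΔL, ΔJ).
(c)–(d): forbidden (ΔS, ΔL, ΔJ).
Allowed pairs: 0 of 6.

0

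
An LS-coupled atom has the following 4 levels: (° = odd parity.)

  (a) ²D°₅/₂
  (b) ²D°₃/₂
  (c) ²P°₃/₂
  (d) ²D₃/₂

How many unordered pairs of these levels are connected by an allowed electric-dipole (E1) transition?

(a)–(b): forbidden (parity).
(a)–(c): forbidden (parity).
(a)–(d): allowed.
(b)–(c): forbidden (parity).
(b)–(d): allowed.
(c)–(d): allowed.
Allowed pairs: 3 of 6.

3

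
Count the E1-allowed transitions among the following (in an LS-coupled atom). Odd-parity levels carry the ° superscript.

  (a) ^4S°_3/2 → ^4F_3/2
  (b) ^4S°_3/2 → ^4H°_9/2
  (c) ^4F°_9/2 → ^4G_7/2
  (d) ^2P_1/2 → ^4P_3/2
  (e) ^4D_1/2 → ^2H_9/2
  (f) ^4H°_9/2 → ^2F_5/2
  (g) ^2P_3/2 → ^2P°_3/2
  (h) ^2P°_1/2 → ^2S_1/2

(a) forbidden (ΔL fails)
(b) forbidden (parity, ΔL, ΔJ fail)
(c) allowed
(d) forbidden (parity, ΔS fail)
(e) forbidden (parity, ΔS, ΔL, ΔJ fail)
(f) forbidden (ΔS, ΔL, ΔJ fail)
(g) allowed
(h) allowed
Total allowed: 3 of 8.

3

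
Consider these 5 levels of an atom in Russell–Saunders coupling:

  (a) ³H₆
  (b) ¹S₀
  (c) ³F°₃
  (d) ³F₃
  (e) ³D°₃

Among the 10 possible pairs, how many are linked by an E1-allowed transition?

2

(a)–(b): forbidden (parity, ΔS, ΔL, ΔJ).
(a)–(c): forbidden (ΔL, ΔJ).
(a)–(d): forbidden (parity, ΔL, ΔJ).
(a)–(e): forbidden (ΔL, ΔJ).
(b)–(c): forbidden (ΔS, ΔL, ΔJ).
(b)–(d): forbidden (parity, ΔS, ΔL, ΔJ).
(b)–(e): forbidden (ΔS, ΔL, ΔJ).
(c)–(d): allowed.
(c)–(e): forbidden (parity).
(d)–(e): allowed.
Allowed pairs: 2 of 10.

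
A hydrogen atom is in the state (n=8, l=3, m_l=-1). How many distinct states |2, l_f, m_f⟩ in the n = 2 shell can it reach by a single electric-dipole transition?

E1 requires l_f ∈ {2, 4}, but neither lies in [0, 1], so no final state is reachable.
Total: 0.

0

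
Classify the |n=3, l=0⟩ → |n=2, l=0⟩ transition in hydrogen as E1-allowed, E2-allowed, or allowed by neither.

Δl = 0 − 0 = +0; l_i + l_f = 0.
E1 (Δl = ±1): not satisfied.
E2 (Δl = 0,±2, l_i+l_f ≥ 2): not satisfied.

neither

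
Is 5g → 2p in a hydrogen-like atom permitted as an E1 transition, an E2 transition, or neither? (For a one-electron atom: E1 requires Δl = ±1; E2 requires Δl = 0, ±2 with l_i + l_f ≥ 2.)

Δl = 1 − 4 = -3; l_i + l_f = 5.
E1 (Δl = ±1): not satisfied.
E2 (Δl = 0,±2, l_i+l_f ≥ 2): not satisfied.

neither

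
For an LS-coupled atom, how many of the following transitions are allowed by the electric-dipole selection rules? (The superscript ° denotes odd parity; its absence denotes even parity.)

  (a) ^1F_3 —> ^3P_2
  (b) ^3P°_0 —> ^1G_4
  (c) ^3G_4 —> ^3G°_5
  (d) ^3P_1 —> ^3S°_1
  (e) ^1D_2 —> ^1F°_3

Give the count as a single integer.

3

(a) forbidden (parity, ΔS, ΔL fail)
(b) forbidden (ΔS, ΔL, ΔJ fail)
(c) allowed
(d) allowed
(e) allowed
Total allowed: 3 of 5.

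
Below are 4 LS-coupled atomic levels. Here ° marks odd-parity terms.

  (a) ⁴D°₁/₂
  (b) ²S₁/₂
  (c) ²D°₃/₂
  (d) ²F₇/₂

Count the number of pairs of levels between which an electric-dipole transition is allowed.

0

(a)–(b): forbidden (ΔS, ΔL).
(a)–(c): forbidden (parity, ΔS).
(a)–(d): forbidden (ΔS, ΔJ).
(b)–(c): forbidden (ΔL).
(b)–(d): forbidden (parity, ΔL, ΔJ).
(c)–(d): forbidden (ΔJ).
Allowed pairs: 0 of 6.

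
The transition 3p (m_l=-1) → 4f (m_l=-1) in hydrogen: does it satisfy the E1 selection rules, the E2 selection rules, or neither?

Δl = 3 − 1 = +2; l_i + l_f = 4.
Δm_l = +0.
E1 (Δl = ±1, |Δm_l| ≤ 1): not satisfied.
E2 (Δl = 0,±2, l_i+l_f ≥ 2, |Δm_l| ≤ 2): satisfied.

E2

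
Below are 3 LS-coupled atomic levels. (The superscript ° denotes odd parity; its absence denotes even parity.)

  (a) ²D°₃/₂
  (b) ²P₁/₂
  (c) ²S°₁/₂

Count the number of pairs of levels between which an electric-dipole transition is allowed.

(a)–(b): allowed.
(a)–(c): forbidden (parity, ΔL).
(b)–(c): allowed.
Allowed pairs: 2 of 3.

2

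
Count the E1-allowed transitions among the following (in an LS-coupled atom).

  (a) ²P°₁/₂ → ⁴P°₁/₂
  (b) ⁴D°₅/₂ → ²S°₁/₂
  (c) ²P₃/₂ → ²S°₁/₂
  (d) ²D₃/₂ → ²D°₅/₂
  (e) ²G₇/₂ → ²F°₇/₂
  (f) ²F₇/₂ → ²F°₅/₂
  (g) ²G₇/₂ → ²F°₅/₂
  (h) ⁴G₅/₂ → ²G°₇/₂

(a) forbidden (parity, ΔS fail)
(b) forbidden (parity, ΔS, ΔL, ΔJ fail)
(c) allowed
(d) allowed
(e) allowed
(f) allowed
(g) allowed
(h) forbidden (ΔS fails)
Total allowed: 5 of 8.

5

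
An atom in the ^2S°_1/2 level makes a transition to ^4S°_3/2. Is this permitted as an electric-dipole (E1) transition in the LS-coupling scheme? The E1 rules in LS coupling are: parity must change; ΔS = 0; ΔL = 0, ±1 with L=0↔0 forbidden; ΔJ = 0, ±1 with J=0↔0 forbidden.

Parity must change: odd → odd — violated.
ΔS = 0: S: 1/2 → 3/2 — violated.
ΔL = 0, ±1 (not L=0↔0): L: 0 → 0, ΔL = +0 — violated.
ΔJ = 0, ±1 (not J=0↔0): J: 1/2 → 3/2, ΔJ = +1 — satisfied.
Rule(s) violated: parity, ΔS, ΔL.

forbidden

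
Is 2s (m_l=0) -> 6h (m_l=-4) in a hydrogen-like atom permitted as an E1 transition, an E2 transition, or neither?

Δl = 5 − 0 = +5; l_i + l_f = 5.
Δm_l = -4.
E1 (Δl = ±1, |Δm_l| ≤ 1): not satisfied.
E2 (Δl = 0,±2, l_i+l_f ≥ 2, |Δm_l| ≤ 2): not satisfied.

neither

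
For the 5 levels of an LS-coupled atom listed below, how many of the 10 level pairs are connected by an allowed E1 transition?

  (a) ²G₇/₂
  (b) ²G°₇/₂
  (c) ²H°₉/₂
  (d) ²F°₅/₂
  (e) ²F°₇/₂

4

(a)–(b): allowed.
(a)–(c): allowed.
(a)–(d): allowed.
(a)–(e): allowed.
(b)–(c): forbidden (parity).
(b)–(d): forbidden (parity).
(b)–(e): forbidden (parity).
(c)–(d): forbidden (parity, ΔL, ΔJ).
(c)–(e): forbidden (parity, ΔL).
(d)–(e): forbidden (parity).
Allowed pairs: 4 of 10.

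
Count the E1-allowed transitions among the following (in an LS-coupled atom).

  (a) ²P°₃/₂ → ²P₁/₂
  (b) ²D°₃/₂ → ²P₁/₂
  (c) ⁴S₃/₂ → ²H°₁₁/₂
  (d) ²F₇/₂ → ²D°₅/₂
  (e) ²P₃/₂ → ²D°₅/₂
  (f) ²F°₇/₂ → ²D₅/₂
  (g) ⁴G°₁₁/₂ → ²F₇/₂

5

(a) allowed
(b) allowed
(c) forbidden (ΔS, ΔL, ΔJ fail)
(d) allowed
(e) allowed
(f) allowed
(g) forbidden (ΔS, ΔJ fail)
Total allowed: 5 of 7.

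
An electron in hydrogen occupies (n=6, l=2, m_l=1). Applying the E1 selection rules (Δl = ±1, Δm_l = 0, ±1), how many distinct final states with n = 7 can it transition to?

5

E1 requires Δl = ±1, so l_f ∈ {1, 3}; with 0 ≤ l_f ≤ n_f−1 = 6, the allowed l_f values are {1, 3}.
For l_f = 1: m_f ∈ {m_i−1, m_i, m_i+1} ∩ [−1, 1] = {0, 1} → 2 states.
For l_f = 3: m_f ∈ {m_i−1, m_i, m_i+1} ∩ [−3, 3] = {0, 1, 2} → 3 states.
Total: 5.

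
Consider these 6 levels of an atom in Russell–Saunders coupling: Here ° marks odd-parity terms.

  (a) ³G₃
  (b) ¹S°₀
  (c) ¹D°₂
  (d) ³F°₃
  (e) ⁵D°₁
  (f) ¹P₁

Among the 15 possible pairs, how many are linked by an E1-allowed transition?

(a)–(b): forbidden (ΔS, ΔL, ΔJ).
(a)–(c): forbidden (ΔS, ΔL).
(a)–(d): allowed.
(a)–(e): forbidden (ΔS, ΔL, ΔJ).
(a)–(f): forbidden (parity, ΔS, ΔL, ΔJ).
(b)–(c): forbidden (parity, ΔL, ΔJ).
(b)–(d): forbidden (parity, ΔS, ΔL, ΔJ).
(b)–(e): forbidden (parity, ΔS, ΔL).
(b)–(f): allowed.
(c)–(d): forbidden (parity, ΔS).
(c)–(e): forbidden (parity, ΔS).
(c)–(f): allowed.
(d)–(e): forbidden (parity, ΔS, ΔJ).
(d)–(f): forbidden (ΔS, ΔL, ΔJ).
(e)–(f): forbidden (ΔS).
Allowed pairs: 3 of 15.

3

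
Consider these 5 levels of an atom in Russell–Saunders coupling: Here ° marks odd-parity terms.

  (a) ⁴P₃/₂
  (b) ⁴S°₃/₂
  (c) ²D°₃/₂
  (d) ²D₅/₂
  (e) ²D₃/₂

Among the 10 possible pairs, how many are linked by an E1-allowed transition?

3

(a)–(b): allowed.
(a)–(c): forbidden (ΔS).
(a)–(d): forbidden (parity, ΔS).
(a)–(e): forbidden (parity, ΔS).
(b)–(c): forbidden (parity, ΔS, ΔL).
(b)–(d): forbidden (ΔS, ΔL).
(b)–(e): forbidden (ΔS, ΔL).
(c)–(d): allowed.
(c)–(e): allowed.
(d)–(e): forbidden (parity).
Allowed pairs: 3 of 10.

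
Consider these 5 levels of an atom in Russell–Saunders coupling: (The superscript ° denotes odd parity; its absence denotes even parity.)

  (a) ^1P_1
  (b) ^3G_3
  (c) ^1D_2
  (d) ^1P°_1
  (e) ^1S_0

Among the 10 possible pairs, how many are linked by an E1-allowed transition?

3

(a)–(b): forbidden (parity, ΔS, ΔL, ΔJ).
(a)–(c): forbidden (parity).
(a)–(d): allowed.
(a)–(e): forbidden (parity).
(b)–(c): forbidden (parity, ΔS, ΔL).
(b)–(d): forbidden (ΔS, ΔL, ΔJ).
(b)–(e): forbidden (parity, ΔS, ΔL, ΔJ).
(c)–(d): allowed.
(c)–(e): forbidden (parity, ΔL, ΔJ).
(d)–(e): allowed.
Allowed pairs: 3 of 10.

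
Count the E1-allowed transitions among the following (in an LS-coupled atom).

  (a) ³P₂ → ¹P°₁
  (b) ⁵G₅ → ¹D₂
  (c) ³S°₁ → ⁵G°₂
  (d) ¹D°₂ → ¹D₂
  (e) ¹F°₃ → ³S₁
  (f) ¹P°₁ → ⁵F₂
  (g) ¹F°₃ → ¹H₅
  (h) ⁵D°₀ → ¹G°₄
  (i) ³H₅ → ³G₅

1

(a) forbidden (ΔS fails)
(b) forbidden (parity, ΔS, ΔL, ΔJ fail)
(c) forbidden (parity, ΔS, ΔL fail)
(d) allowed
(e) forbidden (ΔS, ΔL, ΔJ fail)
(f) forbidden (ΔS, ΔL fail)
(g) forbidden (ΔL, ΔJ fail)
(h) forbidden (parity, ΔS, ΔL, ΔJ fail)
(i) forbidden (parity fails)
Total allowed: 1 of 9.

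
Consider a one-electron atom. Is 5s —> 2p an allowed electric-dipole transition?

allowed

l: 0 → 1 (Δl = +1). Δl = ±1 satisfied.
All E1 selection rules are satisfied.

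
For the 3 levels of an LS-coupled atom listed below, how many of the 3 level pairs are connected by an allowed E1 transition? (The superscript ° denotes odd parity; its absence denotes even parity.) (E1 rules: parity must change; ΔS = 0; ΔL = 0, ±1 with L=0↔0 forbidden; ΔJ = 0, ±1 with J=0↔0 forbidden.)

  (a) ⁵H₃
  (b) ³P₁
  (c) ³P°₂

(a)–(b): forbidden (parity, ΔS, ΔL, ΔJ).
(a)–(c): forbidden (ΔS, ΔL).
(b)–(c): allowed.
Allowed pairs: 1 of 3.

1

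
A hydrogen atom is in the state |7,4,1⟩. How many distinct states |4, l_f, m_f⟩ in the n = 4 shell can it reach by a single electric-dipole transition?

E1 requires Δl = ±1, so l_f ∈ {3, 5}; with 0 ≤ l_f ≤ n_f−1 = 3, the allowed l_f values are {3}.
For l_f = 3: m_f ∈ {m_i−1, m_i, m_i+1} ∩ [−3, 3] = {0, 1, 2} → 3 states.
Total: 3.

3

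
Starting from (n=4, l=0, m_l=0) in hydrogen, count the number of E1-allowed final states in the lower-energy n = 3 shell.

E1 requires Δl = ±1, so l_f ∈ {-1, 1}; with 0 ≤ l_f ≤ n_f−1 = 2, the allowed l_f values are {1}.
For l_f = 1: m_f ∈ {m_i−1, m_i, m_i+1} ∩ [−1, 1] = {-1, 0, 1} → 3 states.
Total: 3.

3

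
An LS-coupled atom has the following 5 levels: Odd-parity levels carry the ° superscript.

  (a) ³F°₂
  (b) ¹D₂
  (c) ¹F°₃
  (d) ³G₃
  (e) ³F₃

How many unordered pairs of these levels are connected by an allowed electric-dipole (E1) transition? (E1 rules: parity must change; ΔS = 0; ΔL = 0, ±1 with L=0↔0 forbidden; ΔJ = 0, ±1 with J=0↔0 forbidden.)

(a)–(b): forbidden (ΔS).
(a)–(c): forbidden (parity, ΔS).
(a)–(d): allowed.
(a)–(e): allowed.
(b)–(c): allowed.
(b)–(d): forbidden (parity, ΔS, ΔL).
(b)–(e): forbidden (parity, ΔS).
(c)–(d): forbidden (ΔS).
(c)–(e): forbidden (ΔS).
(d)–(e): forbidden (parity).
Allowed pairs: 3 of 10.

3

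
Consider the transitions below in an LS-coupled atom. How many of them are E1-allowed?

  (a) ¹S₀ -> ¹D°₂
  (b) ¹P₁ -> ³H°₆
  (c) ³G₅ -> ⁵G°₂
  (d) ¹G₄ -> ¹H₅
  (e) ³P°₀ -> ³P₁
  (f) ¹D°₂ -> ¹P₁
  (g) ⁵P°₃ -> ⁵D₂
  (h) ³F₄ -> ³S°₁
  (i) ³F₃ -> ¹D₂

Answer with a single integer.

3

(a) forbidden (ΔL, ΔJ fail)
(b) forbidden (ΔS, ΔL, ΔJ fail)
(c) forbidden (ΔS, ΔJ fail)
(d) forbidden (parity fails)
(e) allowed
(f) allowed
(g) allowed
(h) forbidden (ΔL, ΔJ fail)
(i) forbidden (parity, ΔS fail)
Total allowed: 3 of 9.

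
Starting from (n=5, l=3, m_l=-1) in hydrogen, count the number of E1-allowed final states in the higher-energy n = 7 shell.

6

E1 requires Δl = ±1, so l_f ∈ {2, 4}; with 0 ≤ l_f ≤ n_f−1 = 6, the allowed l_f values are {2, 4}.
For l_f = 2: m_f ∈ {m_i−1, m_i, m_i+1} ∩ [−2, 2] = {-2, -1, 0} → 3 states.
For l_f = 4: m_f ∈ {m_i−1, m_i, m_i+1} ∩ [−4, 4] = {-2, -1, 0} → 3 states.
Total: 6.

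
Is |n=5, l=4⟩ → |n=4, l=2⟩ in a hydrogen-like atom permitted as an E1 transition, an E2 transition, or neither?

Δl = 2 − 4 = -2; l_i + l_f = 6.
E1 (Δl = ±1): not satisfied.
E2 (Δl = 0,±2, l_i+l_f ≥ 2): satisfied.

E2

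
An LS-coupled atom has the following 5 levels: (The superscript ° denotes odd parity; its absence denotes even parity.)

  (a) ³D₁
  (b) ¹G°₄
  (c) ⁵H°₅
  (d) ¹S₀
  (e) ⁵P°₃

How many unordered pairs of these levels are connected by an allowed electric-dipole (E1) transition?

0

(a)–(b): forbidden (ΔS, ΔL, ΔJ).
(a)–(c): forbidden (ΔS, ΔL, ΔJ).
(a)–(d): forbidden (parity, ΔS, ΔL).
(a)–(e): forbidden (ΔS, ΔJ).
(b)–(c): forbidden (parity, ΔS).
(b)–(d): forbidden (ΔL, ΔJ).
(b)–(e): forbidden (parity, ΔS, ΔL).
(c)–(d): forbidden (ΔS, ΔL, ΔJ).
(c)–(e): forbidden (parity, ΔL, ΔJ).
(d)–(e): forbidden (ΔS, ΔJ).
Allowed pairs: 0 of 10.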